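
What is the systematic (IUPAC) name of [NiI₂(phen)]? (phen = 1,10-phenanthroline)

diiodo(1,10-phenanthroline)nickel(II)

There is no counter-ion, so the complex is neutral overall.
Ligand charges: 2×iodo (-1 each), 1×1,10-phenanthroline (neutral); total -2. So Ni + (-2) = 0, giving Ni = +2.
Ligands are named alphabetically: iodo before phenanthroline.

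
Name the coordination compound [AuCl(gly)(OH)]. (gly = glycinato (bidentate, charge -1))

chloro(glycinato)hydroxogold(III)

There is no counter-ion, so the complex is neutral overall.
Ligand charges: 1×hydroxo (-1 each), 1×chloro (-1 each), 1×glycinato (-1 each); total -3. So Au + (-3) = 0, giving Au = +3.
Ligands are named alphabetically: chloro before glycinato before hydroxo.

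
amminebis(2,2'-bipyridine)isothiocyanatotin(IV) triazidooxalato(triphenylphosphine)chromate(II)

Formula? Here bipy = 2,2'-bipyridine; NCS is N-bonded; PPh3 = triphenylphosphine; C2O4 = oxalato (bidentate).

[Sn(bipy)2(NCS)(NH3)][Cr(C2O4)(N3)3(PPh3)]

Cation [Sn…]: ligand charges -1, Sn(IV) ⇒ ion charge 3+.
Anion [Cr…]: ligand charges -5, Cr(II) ⇒ ion charge 3−.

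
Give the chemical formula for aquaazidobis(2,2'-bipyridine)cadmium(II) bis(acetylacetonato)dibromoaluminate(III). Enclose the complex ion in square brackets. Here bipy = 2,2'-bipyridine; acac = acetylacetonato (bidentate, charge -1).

Cation [Cd…]: ligand charges -1, Cd(II) ⇒ ion charge 1+.
Anion [Al…]: ligand charges -4, Al(III) ⇒ ion charge 1−.

[Cd(bipy)2(H2O)(N3)][Al(acac)2Br2]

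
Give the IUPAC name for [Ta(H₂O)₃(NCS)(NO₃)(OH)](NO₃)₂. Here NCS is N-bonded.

The 2 nitrate counter-ions carry a total charge of -2, so each complex ion is 2+.
Ligand charges: 3×aqua (neutral), 1×hydroxo (-1 each), 1×isothiocyanato (-1 each), 1×nitrato (-1 each); total -3. So Ta + (-3) = 2+, giving Ta = +5.
Ligands are named alphabetically: aqua before hydroxo before isothiocyanato before nitrato.

triaquahydroxoisothiocyanatonitratotantalum(V) nitrate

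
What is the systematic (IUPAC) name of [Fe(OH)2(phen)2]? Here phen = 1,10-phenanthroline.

There is no counter-ion, so the complex is neutral overall.
Ligand charges: 2×1,10-phenanthroline (neutral), 2×hydroxo (-1 each); total -2. So Fe + (-2) = 0, giving Fe = +2.
Ligands are named alphabetically: hydroxo before phenanthroline.

dihydroxobis(1,10-phenanthroline)iron(II)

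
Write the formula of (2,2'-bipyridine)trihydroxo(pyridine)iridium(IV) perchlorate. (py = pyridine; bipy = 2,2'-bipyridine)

Ligands: 1 pyridine (py, neutral), 1 2,2'-bipyridine (bipy, neutral), 3 hydroxo (OH, -1). Ligand charge sum = -3.
With Ir in oxidation state +4, the complex ion is [Ir...]^1+.
Charge balance with perchlorate (-1) requires 1 complex ion per 1 perchlorate.

[Ir(bipy)(OH)3(py)]ClO4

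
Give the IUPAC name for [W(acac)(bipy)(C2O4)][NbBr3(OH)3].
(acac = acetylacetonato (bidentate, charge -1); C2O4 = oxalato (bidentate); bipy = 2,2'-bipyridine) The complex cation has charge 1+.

(acetylacetonato)(2,2'-bipyridine)oxalatotungsten(IV) tribromotrihydroxoniobate(V)

Both ions are complex: the cation is named first with the plain metal name, the anion second with the -ate form; each ion's ligands are alphabetised independently.
The complex cation is given as 1+; its ligand charges sum to -3, so W = +4.
A 1:1 salt means the anion carries the equal and opposite charge, 1−.
Anion: ligand charges sum to -6; for the ion to be 1−, Nb = +5.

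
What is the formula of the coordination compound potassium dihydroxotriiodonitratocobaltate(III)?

K3[CoI3(NO3)(OH)2]

Ligands: 2 hydroxo (OH, -1), 1 nitrato (NO3, -1), 3 iodo (I, -1). Ligand charge sum = -6.
With Co in oxidation state +3, the complex ion is [Co...]^3−.
Charge balance with potassium (+1) requires 1 complex ion per 3 potassium.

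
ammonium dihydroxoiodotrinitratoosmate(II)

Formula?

(NH4)4[OsI(NO3)3(OH)2]

Ligands: 3 nitrato (NO3, -1), 2 hydroxo (OH, -1), 1 iodo (I, -1). Ligand charge sum = -6.
Charge balance with ammonium (+1) requires 1 complex ion per 4 ammonium.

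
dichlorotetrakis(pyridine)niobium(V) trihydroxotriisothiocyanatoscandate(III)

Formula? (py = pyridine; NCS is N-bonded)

[NbCl2(py)4][Sc(NCS)3(OH)3]

Cation [Nb…]: ligand charges -2, Nb(V) ⇒ ion charge 3+.
Anion [Sc…]: ligand charges -6, Sc(III) ⇒ ion charge 3−.
One 3+ cation balances one 3− anion.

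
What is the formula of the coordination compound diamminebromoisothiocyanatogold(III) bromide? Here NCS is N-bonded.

Ligands: 2 ammine (NH3, neutral), 1 bromo (Br, -1), 1 isothiocyanato (NCS, -1). Ligand charge sum = -2.
Charge balance with bromide (-1) requires 1 complex ion per 1 bromide.

[AuBr(NCS)(NH3)2]Br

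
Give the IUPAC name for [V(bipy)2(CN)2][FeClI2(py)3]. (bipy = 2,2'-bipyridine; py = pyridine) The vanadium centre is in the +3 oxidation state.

V is given as +3; the cation's ligand charges sum to -2, so the complex cation is 1+.
A 1:1 salt means the anion carries the equal and opposite charge, 1−.
Anion: ligand charges sum to -3; for the ion to be 1−, Fe = +2.

bis(2,2'-bipyridine)dicyanovanadium(III) chlorodiiodotris(pyridine)ferrate(II)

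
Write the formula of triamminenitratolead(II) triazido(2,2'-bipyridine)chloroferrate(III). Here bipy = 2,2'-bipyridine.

Cation [Pb…]: ligand charges -1, Pb(II) ⇒ ion charge 1+.
Anion [Fe…]: ligand charges -4, Fe(III) ⇒ ion charge 1−.
One 1+ cation balances one 1− anion.

[Pb(NH3)3(NO3)][Fe(bipy)Cl(N3)3]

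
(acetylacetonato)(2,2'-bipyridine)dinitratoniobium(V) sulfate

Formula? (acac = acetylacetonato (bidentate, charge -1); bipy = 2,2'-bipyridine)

Ligands: 1 acetylacetonato (acac, -1), 2 nitrato (NO3, -1), 1 2,2'-bipyridine (bipy, neutral). Ligand charge sum = -3.
With Nb in oxidation state +5, the complex ion is [Nb...]^2+.
Charge balance with sulfate (-2) requires 1 complex ion per 1 sulfate.

[Nb(acac)(bipy)(NO3)2]SO4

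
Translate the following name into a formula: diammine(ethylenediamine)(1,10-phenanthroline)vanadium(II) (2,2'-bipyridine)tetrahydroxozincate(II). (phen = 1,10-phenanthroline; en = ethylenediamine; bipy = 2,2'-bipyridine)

[V(en)(NH3)2(phen)][Zn(bipy)(OH)4]

Cation [V…]: ligand charges 0, V(II) ⇒ ion charge 2+.
Anion [Zn…]: ligand charges -4, Zn(II) ⇒ ion charge 2−.
One 2+ cation balances one 2− anion.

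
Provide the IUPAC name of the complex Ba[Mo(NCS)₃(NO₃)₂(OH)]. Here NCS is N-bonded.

The 1 barium counter-ion carries a total charge of +2, so each complex ion is 2−.
Ligand charges: 2×nitrato (-1 each), 3×isothiocyanato (-1 each), 1×hydroxo (-1 each); total -6. So Mo + (-6) = 2−, giving Mo = +4.
Ligands are named alphabetically: hydroxo before isothiocyanato before nitrato.
The complex ion is anionic, so molybdenum takes the -ate form molybdate(IV).

barium hydroxotriisothiocyanatodinitratomolybdate(IV)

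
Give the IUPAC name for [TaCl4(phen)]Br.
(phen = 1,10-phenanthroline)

The 1 bromide counter-ion carries a total charge of -1, so each complex ion is 1+.
Ligand charges: 4×chloro (-1 each), 1×1,10-phenanthroline (neutral); total -4. So Ta + (-4) = 1+, giving Ta = +5.
Ligands are named alphabetically: chloro before phenanthroline.

tetrachloro(1,10-phenanthroline)tantalum(V) bromide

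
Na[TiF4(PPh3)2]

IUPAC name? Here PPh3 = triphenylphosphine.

The 1 sodium counter-ion carries a total charge of +1, so each complex ion is 1−.
Ligand charges: 2×triphenylphosphine (neutral), 4×fluoro (-1 each); total -4. So Ti + (-4) = 1−, giving Ti = +3.
Ligands are named alphabetically: fluoro before triphenylphosphine.
The complex ion is anionic, so titanium takes the -ate form titanate(III).

sodium tetrafluorobis(triphenylphosphine)titanate(III)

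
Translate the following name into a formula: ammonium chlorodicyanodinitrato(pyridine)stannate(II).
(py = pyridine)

Ligands: 2 nitrato (NO3, -1), 1 pyridine (py, neutral), 2 cyano (CN, -1), 1 chloro (Cl, -1). Ligand charge sum = -5.
With Sn in oxidation state +2, the complex ion is [Sn...]^3−.
Charge balance with ammonium (+1) requires 1 complex ion per 3 ammonium.

(NH4)3[SnCl(CN)2(NO3)2(py)]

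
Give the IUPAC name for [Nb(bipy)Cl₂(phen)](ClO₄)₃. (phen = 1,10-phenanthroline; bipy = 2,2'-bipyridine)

The 3 perchlorate counter-ions carry a total charge of -3, so each complex ion is 3+.
Ligand charges: 2×chloro (-1 each), 1×1,10-phenanthroline (neutral), 1×2,2'-bipyridine (neutral); total -2. So Nb + (-2) = 3+, giving Nb = +5.
Ligands are named alphabetically: bipyridine before chloro before phenanthroline.

(2,2'-bipyridine)dichloro(1,10-phenanthroline)niobium(V) perchlorate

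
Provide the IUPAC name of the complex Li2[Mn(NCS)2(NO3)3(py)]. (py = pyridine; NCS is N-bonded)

lithium diisothiocyanatotrinitrato(pyridine)manganate(III)

The 2 lithium counter-ions carry a total charge of +2, so each complex ion is 2−.
Ligand charges: 1×pyridine (neutral), 2×isothiocyanato (-1 each), 3×nitrato (-1 each); total -5. So Mn + (-5) = 2−, giving Mn = +3.
The complex ion is anionic, so manganese takes the -ate form manganate(III).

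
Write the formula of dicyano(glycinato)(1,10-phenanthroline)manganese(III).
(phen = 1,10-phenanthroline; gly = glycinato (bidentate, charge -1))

Ligands: 2 cyano (CN, -1), 1 1,10-phenanthroline (phen, neutral), 1 glycinato (gly, -1). Ligand charge sum = -3.
With Mn in oxidation state +3, the complex ion is [Mn...].

[Mn(CN)2(gly)(phen)]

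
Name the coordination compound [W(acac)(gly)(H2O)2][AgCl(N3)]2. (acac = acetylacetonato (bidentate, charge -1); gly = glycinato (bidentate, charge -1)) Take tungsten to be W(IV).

(acetylacetonato)diaqua(glycinato)tungsten(IV) azidochloroargentate(I)

Both ions are complex: the cation is named first with the plain metal name, the anion second with the -ate form; each ion's ligands are alphabetised independently.
W is given as +4; the cation's ligand charges sum to -2, so the complex cation is 2+.
With 2 anions per cation, each anion must be 2/2 = 1−.
Anion: ligand charges sum to -2; for the ion to be 1−, Ag = +1.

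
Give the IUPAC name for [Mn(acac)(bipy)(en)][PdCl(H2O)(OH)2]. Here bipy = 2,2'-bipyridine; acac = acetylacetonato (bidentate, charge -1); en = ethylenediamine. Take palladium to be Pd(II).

Pd is given as +2; the anion's ligand charges sum to -3, so the complex anion is 1−.
A 1:1 salt means the cation carries the equal and opposite charge, 1+.
Cation: ligand charges sum to -1; for the ion to be 1+, Mn = +2.

(acetylacetonato)(2,2'-bipyridine)(ethylenediamine)manganese(II) aquachlorodihydroxopalladate(II)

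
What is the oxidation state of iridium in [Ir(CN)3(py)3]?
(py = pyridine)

No counter-ion: the bracketed complex is neutral.
Ligand charges: 3×CN = -3; 3×py neutral; sum -3.
Ir + (-3) = 0 ⇒ Ir is +3.

+3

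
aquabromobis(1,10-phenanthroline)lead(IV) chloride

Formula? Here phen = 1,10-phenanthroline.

[PbBr(H2O)(phen)2]Cl3

Ligands: 1 bromo (Br, -1), 2 1,10-phenanthroline (phen, neutral), 1 aqua (H2O, neutral). Ligand charge sum = -1.
With Pb in oxidation state +4, the complex ion is [Pb...]^3+.
Charge balance with chloride (-1) requires 1 complex ion per 3 chloride.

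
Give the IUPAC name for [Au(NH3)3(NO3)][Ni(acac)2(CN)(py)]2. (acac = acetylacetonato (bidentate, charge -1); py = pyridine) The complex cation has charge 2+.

The complex cation is given as 2+; its ligand charges sum to -1, so Au = +3.
With 2 anions per cation, each anion must be 2/2 = 1−.
Anion: ligand charges sum to -3; for the ion to be 1−, Ni = +2.

triamminenitratogold(III) bis(acetylacetonato)cyano(pyridine)nickelate(II)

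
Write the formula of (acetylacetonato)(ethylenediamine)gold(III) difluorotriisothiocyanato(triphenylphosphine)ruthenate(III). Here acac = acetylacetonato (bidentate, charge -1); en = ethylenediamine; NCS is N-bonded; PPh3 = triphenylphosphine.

Cation [Au…]: ligand charges -1, Au(III) ⇒ ion charge 2+.
Anion [Ru…]: ligand charges -5, Ru(III) ⇒ ion charge 2−.
One 2+ cation balances one 2− anion.

[Au(acac)(en)][RuF2(NCS)3(PPh3)]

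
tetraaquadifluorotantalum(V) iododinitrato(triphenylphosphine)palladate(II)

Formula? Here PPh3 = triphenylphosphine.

Cation [Ta…]: ligand charges -2, Ta(V) ⇒ ion charge 3+.
Anion [Pd…]: ligand charges -3, Pd(II) ⇒ ion charge 1−.
One 3+ cation requires 3 of the 1− anion.

[TaF2(H2O)4][PdI(NO3)2(PPh3)]3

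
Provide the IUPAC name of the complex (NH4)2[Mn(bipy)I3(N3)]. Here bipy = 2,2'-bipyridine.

The 2 ammonium counter-ions carry a total charge of +2, so each complex ion is 2−.
Ligand charges: 1×azido (-1 each), 3×iodo (-1 each), 1×2,2'-bipyridine (neutral); total -4. So Mn + (-4) = 2−, giving Mn = +2.
The complex ion is anionic, so manganese takes the -ate form manganate(II).

ammonium azido(2,2'-bipyridine)triiodomanganate(II)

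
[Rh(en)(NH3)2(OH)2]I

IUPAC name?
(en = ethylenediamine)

diammine(ethylenediamine)dihydroxorhodium(III) iodide

The 1 iodide counter-ion carries a total charge of -1, so each complex ion is 1+.
Ligand charges: 2×ammine (neutral), 2×hydroxo (-1 each), 1×ethylenediamine (neutral); total -2. So Rh + (-2) = 1+, giving Rh = +3.
Ligands are named alphabetically: ammine before ethylenediamine before hydroxo.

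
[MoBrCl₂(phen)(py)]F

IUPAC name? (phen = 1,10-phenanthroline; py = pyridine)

bromodichloro(1,10-phenanthroline)(pyridine)molybdenum(IV) fluoride

The 1 fluoride counter-ion carries a total charge of -1, so each complex ion is 1+.
Ligand charges: 2×chloro (-1 each), 1×1,10-phenanthroline (neutral), 1×bromo (-1 each), 1×pyridine (neutral); total -3. So Mo + (-3) = 1+, giving Mo = +4.
Ligands are named alphabetically: bromo before chloro before phenanthroline before pyridine.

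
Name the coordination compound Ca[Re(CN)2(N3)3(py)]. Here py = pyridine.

The 1 calcium counter-ion carries a total charge of +2, so each complex ion is 2−.
Ligand charges: 3×azido (-1 each), 1×pyridine (neutral), 2×cyano (-1 each); total -5. So Re + (-5) = 2−, giving Re = +3.
The complex ion is anionic, so rhenium takes the -ate form rhenate(III).

calcium triazidodicyano(pyridine)rhenate(III)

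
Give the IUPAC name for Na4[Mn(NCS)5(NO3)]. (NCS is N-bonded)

sodium pentaisothiocyanatonitratomanganate(II)

The 4 sodium counter-ions carry a total charge of +4, so each complex ion is 4−.
Ligand charges: 5×isothiocyanato (-1 each), 1×nitrato (-1 each); total -6. So Mn + (-6) = 4−, giving Mn = +2.
The complex ion is anionic, so manganese takes the -ate form manganate(II).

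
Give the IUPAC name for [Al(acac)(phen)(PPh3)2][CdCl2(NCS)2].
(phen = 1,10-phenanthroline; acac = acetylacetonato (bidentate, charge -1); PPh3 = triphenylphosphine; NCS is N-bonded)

Both ions are complex: the cation is named first with the plain metal name, the anion second with the -ate form; each ion's ligands are alphabetised independently.
Aluminium is always +3 in its complexes; the cation's ligand charges sum to -1, so the complex cation is 2+.
A 1:1 salt means the anion carries the equal and opposite charge, 2−.
Anion: ligand charges sum to -4; for the ion to be 2−, Cd = +2.

(acetylacetonato)(1,10-phenanthroline)bis(triphenylphosphine)aluminium(III) dichlorodiisothiocyanatocadmate(II)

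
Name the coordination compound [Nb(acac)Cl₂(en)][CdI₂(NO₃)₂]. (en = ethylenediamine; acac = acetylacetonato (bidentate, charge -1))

Both ions are complex: the cation is named first with the plain metal name, the anion second with the -ate form; each ion's ligands are alphabetised independently.
Cadmium is always +2 in its complexes; the anion's ligand charges sum to -4, so the complex anion is 2−.
A 1:1 salt means the cation carries the equal and opposite charge, 2+.
Cation: ligand charges sum to -3; for the ion to be 2+, Nb = +5.

(acetylacetonato)dichloro(ethylenediamine)niobium(V) diiododinitratocadmate(II)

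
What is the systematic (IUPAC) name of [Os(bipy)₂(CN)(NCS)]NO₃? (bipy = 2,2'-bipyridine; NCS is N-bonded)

The 1 nitrate counter-ion carries a total charge of -1, so each complex ion is 1+.
Ligand charges: 1×cyano (-1 each), 2×2,2'-bipyridine (neutral), 1×isothiocyanato (-1 each); total -2. So Os + (-2) = 1+, giving Os = +3.
Ligands are named alphabetically: bipyridine before cyano before isothiocyanato.

bis(2,2'-bipyridine)cyanoisothiocyanatoosmium(III) nitrate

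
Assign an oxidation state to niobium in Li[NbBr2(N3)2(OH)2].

1 lithium outside the brackets (+1 each) → the complex ion is 1−.
Ligand charges: 2×Br = -2; 2×OH = -2; 2×N3 = -2; sum -6.
Nb + (-6) = 1− ⇒ Nb is +5.

+5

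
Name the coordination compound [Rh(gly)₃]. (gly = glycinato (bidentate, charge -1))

There is no counter-ion, so the complex is neutral overall.
Ligand charges: 3×glycinato (-1 each); total -3. So Rh + (-3) = 0, giving Rh = +3.

tris(glycinato)rhodium(III)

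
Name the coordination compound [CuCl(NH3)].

There is no counter-ion, so the complex is neutral overall.
Ligand charges: 1×chloro (-1 each), 1×ammine (neutral); total -1. So Cu + (-1) = 0, giving Cu = +1.
Ligands are named alphabetically: ammine before chloro.

amminechlorocopper(I)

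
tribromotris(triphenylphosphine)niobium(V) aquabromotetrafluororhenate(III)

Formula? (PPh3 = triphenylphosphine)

[NbBr3(PPh3)3][ReBrF4(H2O)]

Cation [Nb…]: ligand charges -3, Nb(V) ⇒ ion charge 2+.
Anion [Re…]: ligand charges -5, Re(III) ⇒ ion charge 2−.
One 2+ cation balances one 2− anion.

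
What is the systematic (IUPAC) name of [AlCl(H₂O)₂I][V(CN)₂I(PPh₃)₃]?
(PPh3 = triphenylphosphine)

Both ions are complex: the cation is named first with the plain metal name, the anion second with the -ate form; each ion's ligands are alphabetised independently.
Aluminium is always +3 in its complexes; the cation's ligand charges sum to -2, so the complex cation is 1+.
A 1:1 salt means the anion carries the equal and opposite charge, 1−.
Anion: ligand charges sum to -3; for the ion to be 1−, V = +2.

diaquachloroiodoaluminium(III) dicyanoiodotris(triphenylphosphine)vanadate(II)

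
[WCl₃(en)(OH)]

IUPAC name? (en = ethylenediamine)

trichloro(ethylenediamine)hydroxotungsten(IV)

There is no counter-ion, so the complex is neutral overall.
Ligand charges: 1×ethylenediamine (neutral), 3×chloro (-1 each), 1×hydroxo (-1 each); total -4. So W + (-4) = 0, giving W = +4.
Ligands are named alphabetically: chloro before ethylenediamine before hydroxo.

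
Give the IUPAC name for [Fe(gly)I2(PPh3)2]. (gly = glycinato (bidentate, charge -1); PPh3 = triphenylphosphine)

There is no counter-ion, so the complex is neutral overall.
Ligand charges: 2×iodo (-1 each), 1×glycinato (-1 each), 2×triphenylphosphine (neutral); total -3. So Fe + (-3) = 0, giving Fe = +3.
Ligands are named alphabetically: glycinato before iodo before triphenylphosphine.

(glycinato)diiodobis(triphenylphosphine)iron(III)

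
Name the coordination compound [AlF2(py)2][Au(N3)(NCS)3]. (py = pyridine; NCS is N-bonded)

difluorobis(pyridine)aluminium(III) azidotriisothiocyanatoaurate(III)

Both ions are complex: the cation is named first with the plain metal name, the anion second with the -ate form; each ion's ligands are alphabetised independently.
Aluminium is always +3 in its complexes; the cation's ligand charges sum to -2, so the complex cation is 1+.
A 1:1 salt means the anion carries the equal and opposite charge, 1−.
Anion: ligand charges sum to -4; for the ion to be 1−, Au = +3.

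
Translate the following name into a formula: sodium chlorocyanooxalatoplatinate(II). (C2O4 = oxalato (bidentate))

Ligands: 1 oxalato (C2O4, -2), 1 chloro (Cl, -1), 1 cyano (CN, -1). Ligand charge sum = -4.
With Pt in oxidation state +2, the complex ion is [Pt...]^2−.
Charge balance with sodium (+1) requires 1 complex ion per 2 sodium.

Na2[Pt(C2O4)Cl(CN)]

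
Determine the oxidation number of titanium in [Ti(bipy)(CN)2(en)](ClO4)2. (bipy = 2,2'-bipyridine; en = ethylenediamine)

+4

2 perchlorate outside the brackets (-1 each) → the complex ion is 2+.
Ligand charges: 2×CN = -2; 1×bipy neutral; 1×en neutral; sum -2.
Ti + (-2) = 2+ ⇒ Ti is +4.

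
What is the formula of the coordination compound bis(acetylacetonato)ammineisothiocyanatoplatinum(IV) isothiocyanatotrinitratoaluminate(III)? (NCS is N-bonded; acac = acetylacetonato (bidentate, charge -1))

Cation [Pt…]: ligand charges -3, Pt(IV) ⇒ ion charge 1+.
Anion [Al…]: ligand charges -4, Al(III) ⇒ ion charge 1−.
One 1+ cation balances one 1− anion.

[Pt(acac)2(NCS)(NH3)][Al(NCS)(NO3)3]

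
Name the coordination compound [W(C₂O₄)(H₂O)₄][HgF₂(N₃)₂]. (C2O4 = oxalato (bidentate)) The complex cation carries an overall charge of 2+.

The complex cation is given as 2+; its ligand charges sum to -2, so W = +4.
A 1:1 salt means the anion carries the equal and opposite charge, 2−.
Anion: ligand charges sum to -4; for the ion to be 2−, Hg = +2.

tetraaquaoxalatotungsten(IV) diazidodifluoromercurate(II)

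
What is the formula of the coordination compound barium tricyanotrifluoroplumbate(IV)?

Ba[Pb(CN)3F3]

Ligands: 3 fluoro (F, -1), 3 cyano (CN, -1). Ligand charge sum = -6.
With Pb in oxidation state +4, the complex ion is [Pb...]^2−.
Charge balance with barium (+2) requires 1 complex ion per 1 barium.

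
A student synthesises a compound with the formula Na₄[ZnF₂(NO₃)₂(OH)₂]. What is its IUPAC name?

sodium difluorodihydroxodinitratozincate(II)

The 4 sodium counter-ions carry a total charge of +4, so each complex ion is 4−.
Ligand charges: 2×hydroxo (-1 each), 2×fluoro (-1 each), 2×nitrato (-1 each); total -6. So Zn + (-6) = 4−, giving Zn = +2.
Ligands are named alphabetically: fluoro before hydroxo before nitrato.
The complex ion is anionic, so zinc takes the -ate form zincate(II).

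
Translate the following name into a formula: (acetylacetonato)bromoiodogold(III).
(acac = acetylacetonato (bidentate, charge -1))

[Au(acac)BrI]

Ligands: 1 bromo (Br, -1), 1 iodo (I, -1), 1 acetylacetonato (acac, -1). Ligand charge sum = -3.
With Au in oxidation state +3, the complex ion is [Au...].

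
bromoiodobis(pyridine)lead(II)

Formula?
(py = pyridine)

[PbBrI(py)2]

Ligands: 2 pyridine (py, neutral), 1 iodo (I, -1), 1 bromo (Br, -1). Ligand charge sum = -2.
With Pb in oxidation state +2, the complex ion is [Pb...].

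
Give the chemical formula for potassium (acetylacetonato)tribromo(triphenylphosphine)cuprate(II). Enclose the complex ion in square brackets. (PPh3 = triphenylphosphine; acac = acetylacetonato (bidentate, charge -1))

Ligands: 1 triphenylphosphine (PPh3, neutral), 3 bromo (Br, -1), 1 acetylacetonato (acac, -1). Ligand charge sum = -4.
With Cu in oxidation state +2, the complex ion is [Cu...]^2−.
Charge balance with potassium (+1) requires 1 complex ion per 2 potassium.

K2[Cu(acac)Br3(PPh3)]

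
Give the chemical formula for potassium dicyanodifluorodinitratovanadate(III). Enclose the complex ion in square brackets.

Ligands: 2 nitrato (NO3, -1), 2 cyano (CN, -1), 2 fluoro (F, -1). Ligand charge sum = -6.
Charge balance with potassium (+1) requires 1 complex ion per 3 potassium.

K3[V(CN)2F2(NO3)2]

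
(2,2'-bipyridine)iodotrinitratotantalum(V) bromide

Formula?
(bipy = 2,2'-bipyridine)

[Ta(bipy)I(NO3)3]Br

Ligands: 1 2,2'-bipyridine (bipy, neutral), 3 nitrato (NO3, -1), 1 iodo (I, -1). Ligand charge sum = -4.
With Ta in oxidation state +5, the complex ion is [Ta...]^1+.
Charge balance with bromide (-1) requires 1 complex ion per 1 bromide.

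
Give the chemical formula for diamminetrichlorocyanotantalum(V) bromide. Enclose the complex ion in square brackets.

[TaCl3(CN)(NH3)2]Br

Ligands: 2 ammine (NH3, neutral), 1 cyano (CN, -1), 3 chloro (Cl, -1). Ligand charge sum = -4.
With Ta in oxidation state +5, the complex ion is [Ta...]^1+.
Charge balance with bromide (-1) requires 1 complex ion per 1 bromide.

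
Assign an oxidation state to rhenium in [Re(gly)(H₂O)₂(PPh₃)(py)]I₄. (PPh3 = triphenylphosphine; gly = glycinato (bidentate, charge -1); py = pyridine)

4 iodide outside the brackets (-1 each) → the complex ion is 4+.
Ligand charges: 2×H2O neutral; 1×PPh3 neutral; 1×gly = -1; 1×py neutral; sum -1.
Re + (-1) = 4+ ⇒ Re is +5.

+5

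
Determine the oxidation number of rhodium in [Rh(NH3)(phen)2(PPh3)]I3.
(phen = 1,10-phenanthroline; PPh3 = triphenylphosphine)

3 iodide outside the brackets (-1 each) → the complex ion is 3+.
Ligand charges: 1×NH3 neutral; 2×phen neutral; 1×PPh3 neutral; sum 0.
Rh + (0) = 3+ ⇒ Rh is +3.

+3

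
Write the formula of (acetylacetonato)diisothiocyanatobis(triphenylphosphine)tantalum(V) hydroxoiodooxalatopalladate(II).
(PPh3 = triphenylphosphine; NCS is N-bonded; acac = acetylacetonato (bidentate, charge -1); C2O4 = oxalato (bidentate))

[Ta(acac)(NCS)2(PPh3)2][Pd(C2O4)I(OH)]

Cation [Ta…]: ligand charges -3, Ta(V) ⇒ ion charge 2+.
Anion [Pd…]: ligand charges -4, Pd(II) ⇒ ion charge 2−.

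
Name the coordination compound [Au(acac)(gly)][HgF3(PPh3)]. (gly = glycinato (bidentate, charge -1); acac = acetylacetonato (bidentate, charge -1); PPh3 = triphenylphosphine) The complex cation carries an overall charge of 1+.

(acetylacetonato)(glycinato)gold(III) trifluoro(triphenylphosphine)mercurate(II)

The complex cation is given as 1+; its ligand charges sum to -2, so Au = +3.
A 1:1 salt means the anion carries the equal and opposite charge, 1−.
Anion: ligand charges sum to -3; for the ion to be 1−, Hg = +2.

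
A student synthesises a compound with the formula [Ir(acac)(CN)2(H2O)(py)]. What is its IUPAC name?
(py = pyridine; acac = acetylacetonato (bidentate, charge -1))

(acetylacetonato)aquadicyano(pyridine)iridium(III)

There is no counter-ion, so the complex is neutral overall.
Ligand charges: 1×pyridine (neutral), 1×aqua (neutral), 2×cyano (-1 each), 1×acetylacetonato (-1 each); total -3. So Ir + (-3) = 0, giving Ir = +3.
Ligands are named alphabetically: acetylacetonato before aqua before cyano before pyridine.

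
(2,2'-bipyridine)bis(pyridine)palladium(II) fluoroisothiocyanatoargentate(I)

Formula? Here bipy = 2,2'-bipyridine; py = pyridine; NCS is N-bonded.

[Pd(bipy)(py)2][AgF(NCS)]2

Cation [Pd…]: ligand charges 0, Pd(II) ⇒ ion charge 2+.
Anion [Ag…]: ligand charges -2, Ag(I) ⇒ ion charge 1−.
One 2+ cation requires 2 of the 1− anion.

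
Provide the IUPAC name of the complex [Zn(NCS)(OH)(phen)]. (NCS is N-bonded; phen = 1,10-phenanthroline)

hydroxoisothiocyanato(1,10-phenanthroline)zinc(II)

There is no counter-ion, so the complex is neutral overall.
Ligand charges: 1×isothiocyanato (-1 each), 1×hydroxo (-1 each), 1×1,10-phenanthroline (neutral); total -2. So Zn + (-2) = 0, giving Zn = +2.
Ligands are named alphabetically: hydroxo before isothiocyanato before phenanthroline.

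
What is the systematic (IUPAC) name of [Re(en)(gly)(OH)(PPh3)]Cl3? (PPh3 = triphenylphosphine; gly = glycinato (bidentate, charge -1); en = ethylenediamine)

The 3 chloride counter-ions carry a total charge of -3, so each complex ion is 3+.
Ligand charges: 1×triphenylphosphine (neutral), 1×glycinato (-1 each), 1×hydroxo (-1 each), 1×ethylenediamine (neutral); total -2. So Re + (-2) = 3+, giving Re = +5.
Ligands are named alphabetically: ethylenediamine before glycinato before hydroxo before triphenylphosphine.

(ethylenediamine)(glycinato)hydroxo(triphenylphosphine)rhenium(V) chloride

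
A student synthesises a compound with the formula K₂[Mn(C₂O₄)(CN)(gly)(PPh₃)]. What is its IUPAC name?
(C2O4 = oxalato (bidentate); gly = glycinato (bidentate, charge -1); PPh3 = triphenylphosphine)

potassium cyano(glycinato)oxalato(triphenylphosphine)manganate(II)

The 2 potassium counter-ions carry a total charge of +2, so each complex ion is 2−.
Ligand charges: 1×oxalato (-2 each), 1×glycinato (-1 each), 1×triphenylphosphine (neutral), 1×cyano (-1 each); total -4. So Mn + (-4) = 2−, giving Mn = +2.
The complex ion is anionic, so manganese takes the -ate form manganate(II).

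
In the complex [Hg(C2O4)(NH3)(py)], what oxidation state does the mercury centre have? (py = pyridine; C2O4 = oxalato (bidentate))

+2

No counter-ion: the bracketed complex is neutral.
Ligand charges: 1×py neutral; 1×C2O4 = -2; 1×NH3 neutral; sum -2.
Hg + (-2) = 0 ⇒ Hg is +2.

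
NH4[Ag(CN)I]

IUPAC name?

The 1 ammonium counter-ion carries a total charge of +1, so each complex ion is 1−.
Ligand charges: 1×cyano (-1 each), 1×iodo (-1 each); total -2. So Ag + (-2) = 1−, giving Ag = +1.
Ligands are named alphabetically: cyano before iodo.
The complex ion is anionic, so silver takes the -ate form argentate(I).

ammonium cyanoiodoargentate(I)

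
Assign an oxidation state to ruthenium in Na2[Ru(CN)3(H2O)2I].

2 sodium outside the brackets (+1 each) → the complex ion is 2−.
Ligand charges: 2×H2O neutral; 1×I = -1; 3×CN = -3; sum -4.
Ru + (-4) = 2− ⇒ Ru is +2.

+2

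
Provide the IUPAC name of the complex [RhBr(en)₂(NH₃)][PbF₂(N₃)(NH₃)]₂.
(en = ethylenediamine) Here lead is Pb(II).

amminebromobis(ethylenediamine)rhodium(III) ammineazidodifluoroplumbate(II)

Both ions are complex: the cation is named first with the plain metal name, the anion second with the -ate form; each ion's ligands are alphabetised independently.
Pb is given as +2; the anion's ligand charges sum to -3, so the complex anion is 1−.
With 2 anions per cation, the cation must be 2×1 = 2+.
Cation: ligand charges sum to -1; for the ion to be 2+, Rh = +3.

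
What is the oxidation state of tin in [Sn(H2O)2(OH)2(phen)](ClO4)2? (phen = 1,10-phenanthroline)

+4

2 perchlorate outside the brackets (-1 each) → the complex ion is 2+.
Ligand charges: 2×H2O neutral; 1×phen neutral; 2×OH = -2; sum -2.
Sn + (-2) = 2+ ⇒ Sn is +4.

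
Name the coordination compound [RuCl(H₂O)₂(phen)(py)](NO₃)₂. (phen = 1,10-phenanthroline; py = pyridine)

diaquachloro(1,10-phenanthroline)(pyridine)ruthenium(III) nitrate

The 2 nitrate counter-ions carry a total charge of -2, so each complex ion is 2+.
Ligand charges: 2×aqua (neutral), 1×chloro (-1 each), 1×1,10-phenanthroline (neutral), 1×pyridine (neutral); total -1. So Ru + (-1) = 2+, giving Ru = +3.
Ligands are named alphabetically: aqua before chloro before phenanthroline before pyridine.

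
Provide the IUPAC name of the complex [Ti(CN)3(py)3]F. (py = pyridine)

tricyanotris(pyridine)titanium(IV) fluoride

The 1 fluoride counter-ion carries a total charge of -1, so each complex ion is 1+.
Ligand charges: 3×cyano (-1 each), 3×pyridine (neutral); total -3. So Ti + (-3) = 1+, giving Ti = +4.
Ligands are named alphabetically: cyano before pyridine.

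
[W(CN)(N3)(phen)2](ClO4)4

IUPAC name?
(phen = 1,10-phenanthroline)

The 4 perchlorate counter-ions carry a total charge of -4, so each complex ion is 4+.
Ligand charges: 1×azido (-1 each), 2×1,10-phenanthroline (neutral), 1×cyano (-1 each); total -2. So W + (-2) = 4+, giving W = +6.
Ligands are named alphabetically: azido before cyano before phenanthroline.

azidocyanobis(1,10-phenanthroline)tungsten(VI) perchlorate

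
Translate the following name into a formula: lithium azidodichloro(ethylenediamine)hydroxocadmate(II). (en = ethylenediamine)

Ligands: 1 ethylenediamine (en, neutral), 2 chloro (Cl, -1), 1 hydroxo (OH, -1), 1 azido (N3, -1). Ligand charge sum = -4.
With Cd in oxidation state +2, the complex ion is [Cd...]^2−.
Charge balance with lithium (+1) requires 1 complex ion per 2 lithium.

Li2[CdCl2(en)(N3)(OH)]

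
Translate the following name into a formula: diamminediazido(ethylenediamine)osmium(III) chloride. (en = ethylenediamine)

[Os(en)(N3)2(NH3)2]Cl

Ligands: 2 azido (N3, -1), 2 ammine (NH3, neutral), 1 ethylenediamine (en, neutral). Ligand charge sum = -2.
With Os in oxidation state +3, the complex ion is [Os...]^1+.
Charge balance with chloride (-1) requires 1 complex ion per 1 chloride.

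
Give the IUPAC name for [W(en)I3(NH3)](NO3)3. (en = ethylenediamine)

ammine(ethylenediamine)triiodotungsten(VI) nitrate

The 3 nitrate counter-ions carry a total charge of -3, so each complex ion is 3+.
Ligand charges: 1×ethylenediamine (neutral), 1×ammine (neutral), 3×iodo (-1 each); total -3. So W + (-3) = 3+, giving W = +6.
Ligands are named alphabetically: ammine before ethylenediamine before iodo.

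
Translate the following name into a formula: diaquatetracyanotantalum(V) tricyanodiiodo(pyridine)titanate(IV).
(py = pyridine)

Cation [Ta…]: ligand charges -4, Ta(V) ⇒ ion charge 1+.
Anion [Ti…]: ligand charges -5, Ti(IV) ⇒ ion charge 1−.
One 1+ cation balances one 1− anion.

[Ta(CN)4(H2O)2][Ti(CN)3I2(py)]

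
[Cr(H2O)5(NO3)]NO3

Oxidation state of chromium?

1 nitrate outside the brackets (-1 each) → the complex ion is 1+.
Ligand charges: 5×H2O neutral; 1×NO3 = -1; sum -1.
Cr + (-1) = 1+ ⇒ Cr is +2.

+2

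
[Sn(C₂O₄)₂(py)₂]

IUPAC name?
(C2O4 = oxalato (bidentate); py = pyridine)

There is no counter-ion, so the complex is neutral overall.
Ligand charges: 2×oxalato (-2 each), 2×pyridine (neutral); total -4. So Sn + (-4) = 0, giving Sn = +4.
Ligands are named alphabetically: oxalato before pyridine.

dioxalatobis(pyridine)tin(IV)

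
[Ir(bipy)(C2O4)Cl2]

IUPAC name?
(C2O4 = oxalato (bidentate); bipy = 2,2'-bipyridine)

There is no counter-ion, so the complex is neutral overall.
Ligand charges: 1×oxalato (-2 each), 2×chloro (-1 each), 1×2,2'-bipyridine (neutral); total -4. So Ir + (-4) = 0, giving Ir = +4.
Ligands are named alphabetically: bipyridine before chloro before oxalato.

(2,2'-bipyridine)dichlorooxalatoiridium(IV)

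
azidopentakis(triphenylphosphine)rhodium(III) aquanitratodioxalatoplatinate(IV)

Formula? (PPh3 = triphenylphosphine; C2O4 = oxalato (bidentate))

[Rh(N3)(PPh3)5][Pt(C2O4)2(H2O)(NO3)]2

Cation [Rh…]: ligand charges -1, Rh(III) ⇒ ion charge 2+.
Anion [Pt…]: ligand charges -5, Pt(IV) ⇒ ion charge 1−.
One 2+ cation requires 2 of the 1− anion.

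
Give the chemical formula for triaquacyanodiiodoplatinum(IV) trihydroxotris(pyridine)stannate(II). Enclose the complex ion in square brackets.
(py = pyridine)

Cation [Pt…]: ligand charges -3, Pt(IV) ⇒ ion charge 1+.
Anion [Sn…]: ligand charges -3, Sn(II) ⇒ ion charge 1−.
One 1+ cation balances one 1− anion.

[Pt(CN)(H2O)3I2][Sn(OH)3(py)3]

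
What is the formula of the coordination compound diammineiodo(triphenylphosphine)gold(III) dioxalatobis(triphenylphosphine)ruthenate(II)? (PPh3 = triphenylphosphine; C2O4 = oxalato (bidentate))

[AuI(NH3)2(PPh3)][Ru(C2O4)2(PPh3)2]

Cation [Au…]: ligand charges -1, Au(III) ⇒ ion charge 2+.
Anion [Ru…]: ligand charges -4, Ru(II) ⇒ ion charge 2−.
One 2+ cation balances one 2− anion.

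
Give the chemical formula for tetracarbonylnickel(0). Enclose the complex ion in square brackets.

Ligands: 4 carbonyl (CO, neutral). Ligand charge sum = 0.
With Ni in oxidation state 0, the complex ion is [Ni...].

[Ni(CO)4]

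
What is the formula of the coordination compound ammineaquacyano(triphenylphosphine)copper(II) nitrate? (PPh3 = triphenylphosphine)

[Cu(CN)(H2O)(NH3)(PPh3)]NO3

Ligands: 1 cyano (CN, -1), 1 aqua (H2O, neutral), 1 triphenylphosphine (PPh3, neutral), 1 ammine (NH3, neutral). Ligand charge sum = -1.
Charge balance with nitrate (-1) requires 1 complex ion per 1 nitrate.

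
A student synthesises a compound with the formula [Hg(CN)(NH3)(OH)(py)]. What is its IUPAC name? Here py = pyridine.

There is no counter-ion, so the complex is neutral overall.
Ligand charges: 1×pyridine (neutral), 1×cyano (-1 each), 1×hydroxo (-1 each), 1×ammine (neutral); total -2. So Hg + (-2) = 0, giving Hg = +2.
Ligands are named alphabetically: ammine before cyano before hydroxo before pyridine.

amminecyanohydroxo(pyridine)mercury(II)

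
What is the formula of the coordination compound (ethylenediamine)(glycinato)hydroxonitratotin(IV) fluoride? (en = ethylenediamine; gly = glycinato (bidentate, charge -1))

Ligands: 1 ethylenediamine (en, neutral), 1 hydroxo (OH, -1), 1 nitrato (NO3, -1), 1 glycinato (gly, -1). Ligand charge sum = -3.
With Sn in oxidation state +4, the complex ion is [Sn...]^1+.
Charge balance with fluoride (-1) requires 1 complex ion per 1 fluoride.

[Sn(en)(gly)(NO3)(OH)]F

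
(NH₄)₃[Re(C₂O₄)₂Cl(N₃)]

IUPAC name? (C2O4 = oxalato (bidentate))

The 3 ammonium counter-ions carry a total charge of +3, so each complex ion is 3−.
Ligand charges: 1×chloro (-1 each), 1×azido (-1 each), 2×oxalato (-2 each); total -6. So Re + (-6) = 3−, giving Re = +3.
The complex ion is anionic, so rhenium takes the -ate form rhenate(III).

ammonium azidochlorodioxalatorhenate(III)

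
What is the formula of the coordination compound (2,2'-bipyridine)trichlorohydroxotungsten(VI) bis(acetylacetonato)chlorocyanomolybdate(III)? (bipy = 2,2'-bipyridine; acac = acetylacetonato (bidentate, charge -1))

[W(bipy)Cl3(OH)][Mo(acac)2Cl(CN)]2

Cation [W…]: ligand charges -4, W(VI) ⇒ ion charge 2+.
Anion [Mo…]: ligand charges -4, Mo(III) ⇒ ion charge 1−.
One 2+ cation requires 2 of the 1− anion.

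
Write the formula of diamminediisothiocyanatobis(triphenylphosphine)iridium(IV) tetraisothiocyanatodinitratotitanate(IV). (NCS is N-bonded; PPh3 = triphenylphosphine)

Cation [Ir…]: ligand charges -2, Ir(IV) ⇒ ion charge 2+.
Anion [Ti…]: ligand charges -6, Ti(IV) ⇒ ion charge 2−.

[Ir(NCS)2(NH3)2(PPh3)2][Ti(NCS)4(NO3)2]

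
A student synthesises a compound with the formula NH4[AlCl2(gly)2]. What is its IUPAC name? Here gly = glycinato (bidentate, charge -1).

ammonium dichlorobis(glycinato)aluminate(III)

The 1 ammonium counter-ion carries a total charge of +1, so each complex ion is 1−.
Ligand charges: 2×chloro (-1 each), 2×glycinato (-1 each); total -4. So Al + (-4) = 1−, giving Al = +3.
The complex ion is anionic, so aluminium takes the -ate form aluminate(III).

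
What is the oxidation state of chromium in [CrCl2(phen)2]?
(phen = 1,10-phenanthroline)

+2

No counter-ion: the bracketed complex is neutral.
Ligand charges: 2×Cl = -2; 2×phen neutral; sum -2.
Cr + (-2) = 0 ⇒ Cr is +2.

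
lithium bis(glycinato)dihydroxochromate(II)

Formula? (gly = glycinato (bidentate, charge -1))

Ligands: 2 glycinato (gly, -1), 2 hydroxo (OH, -1). Ligand charge sum = -4.
With Cr in oxidation state +2, the complex ion is [Cr...]^2−.
Charge balance with lithium (+1) requires 1 complex ion per 2 lithium.

Li2[Cr(gly)2(OH)2]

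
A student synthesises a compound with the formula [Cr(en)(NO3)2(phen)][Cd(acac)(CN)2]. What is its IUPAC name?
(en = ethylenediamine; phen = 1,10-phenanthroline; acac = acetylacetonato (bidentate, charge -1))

(ethylenediamine)dinitrato(1,10-phenanthroline)chromium(III) (acetylacetonato)dicyanocadmate(II)

Cadmium is always +2 in its complexes; the anion's ligand charges sum to -3, so the complex anion is 1−.
A 1:1 salt means the cation carries the equal and opposite charge, 1+.
Cation: ligand charges sum to -2; for the ion to be 1+, Cr = +3.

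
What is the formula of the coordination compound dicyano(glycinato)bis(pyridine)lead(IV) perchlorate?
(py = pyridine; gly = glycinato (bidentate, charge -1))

Ligands: 2 pyridine (py, neutral), 1 glycinato (gly, -1), 2 cyano (CN, -1). Ligand charge sum = -3.
With Pb in oxidation state +4, the complex ion is [Pb...]^1+.
Charge balance with perchlorate (-1) requires 1 complex ion per 1 perchlorate.

[Pb(CN)2(gly)(py)2]ClO4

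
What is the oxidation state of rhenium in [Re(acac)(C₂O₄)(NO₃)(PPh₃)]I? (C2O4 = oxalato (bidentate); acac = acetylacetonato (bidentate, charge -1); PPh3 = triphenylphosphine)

+5

1 iodide outside the brackets (-1 each) → the complex ion is 1+.
Ligand charges: 1×C2O4 = -2; 1×acac = -1; 1×NO3 = -1; 1×PPh3 neutral; sum -4.
Re + (-4) = 1+ ⇒ Re is +5.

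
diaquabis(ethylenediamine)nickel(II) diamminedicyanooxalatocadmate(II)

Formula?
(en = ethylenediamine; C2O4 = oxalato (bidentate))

[Ni(en)2(H2O)2][Cd(C2O4)(CN)2(NH3)2]

Cation [Ni…]: ligand charges 0, Ni(II) ⇒ ion charge 2+.
Anion [Cd…]: ligand charges -4, Cd(II) ⇒ ion charge 2−.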